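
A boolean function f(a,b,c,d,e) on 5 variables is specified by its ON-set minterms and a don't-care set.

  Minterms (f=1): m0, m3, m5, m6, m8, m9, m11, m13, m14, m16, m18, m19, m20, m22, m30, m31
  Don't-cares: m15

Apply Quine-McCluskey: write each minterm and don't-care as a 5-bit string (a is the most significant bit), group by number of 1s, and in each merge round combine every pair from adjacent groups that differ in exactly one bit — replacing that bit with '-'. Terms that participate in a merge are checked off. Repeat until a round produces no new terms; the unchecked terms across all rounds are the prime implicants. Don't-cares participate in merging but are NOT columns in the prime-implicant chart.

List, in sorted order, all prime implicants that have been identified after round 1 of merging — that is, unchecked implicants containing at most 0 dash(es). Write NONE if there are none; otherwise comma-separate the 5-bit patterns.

NONE

size-2^0 implicants → 00000(✓)  00011(✓)  00101(✓)  00110(✓)  01000(✓)  01001(✓)  01011(✓)  01101(✓)  01110(✓)  01111(✓)  10000(✓)  10010(✓)  10011(✓)  10100(✓)  10110(✓)  11110(✓)  11111(✓)
size-2^1 implicants → -0000  -0011  -0110(✓)  -1110(✓)  -1111(✓)  0-000  0-011  0-101  0-110(✓)  01-01(✓)  01-11(✓)  010-1(✓)  0100-  011-1(✓)  0111-(✓)  1-110(✓)  10-00(✓)  10-10(✓)  100-0(✓)  1001-  101-0(✓)  1111-(✓)
size-2^2 implicants → --110  -111-  01--1  10--0
Unchecked terms (primes): --110, -0000, -0011, -111-, 0-000, 0-011, 0-101, 01--1, 0100-, 10--0, 1001-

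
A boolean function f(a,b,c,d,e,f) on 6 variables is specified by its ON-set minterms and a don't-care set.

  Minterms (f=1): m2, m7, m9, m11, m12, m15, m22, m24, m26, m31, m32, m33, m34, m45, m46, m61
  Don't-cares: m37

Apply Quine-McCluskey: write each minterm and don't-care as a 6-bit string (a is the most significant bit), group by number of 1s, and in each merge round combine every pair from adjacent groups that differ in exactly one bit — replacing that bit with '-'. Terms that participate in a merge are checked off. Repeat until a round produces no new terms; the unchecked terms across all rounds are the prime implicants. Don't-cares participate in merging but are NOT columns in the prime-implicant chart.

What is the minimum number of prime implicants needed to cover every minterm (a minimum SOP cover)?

10

size-2^0 implicants → 000010(✓)  000111(✓)  001001(✓)  001011(✓)  001100  001111(✓)  010110  011000(✓)  011010(✓)  011111(✓)  100000(✓)  100001(✓)  100010(✓)  100101(✓)  101101(✓)  101110  111101(✓)
size-2^1 implicants → -00010  0-1111  00-111  001-11  0010-1  0110-0  1-1101  10-101  100-01  1000-0  10000-
Unchecked terms (primes): -00010, 0-1111, 00-111, 001-11, 0010-1, 001100, 010110, 0110-0, 1-1101, 10-101, 100-01, 1000-0, 10000-, 101110
Minterm coverage:
  m2 ⊆ -00010 [E]
  m7 ⊆ 00-111 [E]
  m9 ⊆ 0010-1 [E]
  m11 ⊆ 001-11,0010-1
  m12 ⊆ 001100 [E]
  m15 ⊆ 0-1111,00-111,001-11
  m22 ⊆ 010110 [E]
  m24 ⊆ 0110-0 [E]
  m26 ⊆ 0110-0 [E]
  m31 ⊆ 0-1111 [E]
  m32 ⊆ 1000-0,10000-
  m33 ⊆ 100-01,10000-
  m34 ⊆ -00010,1000-0
  m45 ⊆ 1-1101,10-101
  m46 ⊆ 101110 [E]
  m61 ⊆ 1-1101 [E]
E = {-00010, 0-1111, 00-111, 0010-1, 001100, 010110, 0110-0, 1-1101, 101110}
Petrick residual → 10000-
Cover = b'c'd'ef' + a'cdef + a'b'def + a'b'cd'f + a'b'cde'f' + a'bc'def' + a'bcd'f' + acde'f + ab'c'd'e' + ab'cdef'  |cover|=10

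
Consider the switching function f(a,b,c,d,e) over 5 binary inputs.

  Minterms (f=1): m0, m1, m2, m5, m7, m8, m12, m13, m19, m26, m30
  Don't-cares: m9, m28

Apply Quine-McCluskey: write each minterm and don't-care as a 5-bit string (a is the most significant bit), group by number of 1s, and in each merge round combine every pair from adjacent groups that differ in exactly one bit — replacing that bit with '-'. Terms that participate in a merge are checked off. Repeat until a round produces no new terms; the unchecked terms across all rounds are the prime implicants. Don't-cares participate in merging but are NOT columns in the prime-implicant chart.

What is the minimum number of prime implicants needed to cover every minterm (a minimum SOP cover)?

6

Round 0: 00000✓ 00001✓ 00010✓ 00101✓ 00111✓ 01000✓ 01001✓ 01100✓ 01101✓ 10011 11010✓ 11100✓ 11110✓
Round 1: -1100 0-000✓ 0-001✓ 0-101✓ 00-01✓ 000-0 0000-✓ 001-1 01-00✓ 01-01✓ 0100-✓ 0110-✓ 11-10 111-0
Round 2: 0--01 0-00- 01-0-
PIs = {-1100, 0--01, 0-00-, 000-0, 001-1, 01-0-, 10011, 11-10, 111-0}
Coverage chart:
  m0: 0-00-,000-0
  m1: 0--01,0-00-
  m2: 000-0 ←essential
  m5: 0--01,001-1
  m7: 001-1 ←essential
  m8: 0-00-,01-0-
  m12: -1100,01-0-
  m13: 0--01,01-0-
  m19: 10011 ←essential
  m26: 11-10 ←essential
  m30: 11-10,111-0
Essential: 000-0, 001-1, 10011, 11-10
Petrick residual → 0--01, 01-0-
Min cover (6 terms): a'd'e + a'b'c'e' + a'b'ce + a'bd' + ab'c'de + abde'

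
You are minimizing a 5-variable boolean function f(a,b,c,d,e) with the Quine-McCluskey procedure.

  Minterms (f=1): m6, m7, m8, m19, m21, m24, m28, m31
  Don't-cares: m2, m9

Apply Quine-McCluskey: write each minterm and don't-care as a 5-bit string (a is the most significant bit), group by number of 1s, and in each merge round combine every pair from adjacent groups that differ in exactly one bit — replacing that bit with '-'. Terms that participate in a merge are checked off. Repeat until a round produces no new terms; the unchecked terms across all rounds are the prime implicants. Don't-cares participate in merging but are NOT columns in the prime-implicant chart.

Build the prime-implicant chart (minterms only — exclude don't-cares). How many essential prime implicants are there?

size-2^0 implicants → 00010(✓)  00110(✓)  00111(✓)  01000(✓)  01001(✓)  10011  10101  11000(✓)  11100(✓)  11111
size-2^1 implicants → -1000  00-10  0011-  0100-  11-00
Unchecked terms (primes): -1000, 00-10, 0011-, 0100-, 10011, 10101, 11-00, 11111
Minterm coverage:
  m6 ⊆ 00-10,0011-
  m7 ⊆ 0011- [E]
  m8 ⊆ -1000,0100-
  m19 ⊆ 10011 [E]
  m21 ⊆ 10101 [E]
  m24 ⊆ -1000,11-00
  m28 ⊆ 11-00 [E]
  m31 ⊆ 11111 [E]
E = {0011-, 10011, 10101, 11-00, 11111}

5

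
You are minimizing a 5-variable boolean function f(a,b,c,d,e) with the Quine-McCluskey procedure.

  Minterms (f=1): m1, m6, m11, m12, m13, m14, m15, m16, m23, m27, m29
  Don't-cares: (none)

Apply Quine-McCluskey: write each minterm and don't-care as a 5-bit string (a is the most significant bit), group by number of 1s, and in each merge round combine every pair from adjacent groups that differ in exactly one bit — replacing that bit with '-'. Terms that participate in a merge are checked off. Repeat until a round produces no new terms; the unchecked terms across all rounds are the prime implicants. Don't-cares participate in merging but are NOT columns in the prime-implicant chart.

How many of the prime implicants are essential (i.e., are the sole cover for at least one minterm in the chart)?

[col 0] 00001, 00110*, 01011*, 01100*, 01101*, 01110*, 01111*, 10000, 10111, 11011*, 11101*
[col 1] -1011, -1101, 0-110, 01-11, 011-0*, 011-1*, 0110-*, 0111-*
[col 2] 011--
Prime implicants: -1011, -1101, 0-110, 00001, 01-11, 011--, 10000, 10111
PI chart (minterm → PIs covering it):
  1 | 00001  (sole → essential)
  6 | 0-110  (sole → essential)
  11 | -1011,01-11
  12 | 011--  (sole → essential)
  13 | -1101,011--
  14 | 0-110,011--
  15 | 01-11,011--
  16 | 10000  (sole → essential)
  23 | 10111  (sole → essential)
  27 | -1011  (sole → essential)
  29 | -1101  (sole → essential)
Essential prime implicants: -1011, -1101, 0-110, 00001, 011--, 10000, 10111

7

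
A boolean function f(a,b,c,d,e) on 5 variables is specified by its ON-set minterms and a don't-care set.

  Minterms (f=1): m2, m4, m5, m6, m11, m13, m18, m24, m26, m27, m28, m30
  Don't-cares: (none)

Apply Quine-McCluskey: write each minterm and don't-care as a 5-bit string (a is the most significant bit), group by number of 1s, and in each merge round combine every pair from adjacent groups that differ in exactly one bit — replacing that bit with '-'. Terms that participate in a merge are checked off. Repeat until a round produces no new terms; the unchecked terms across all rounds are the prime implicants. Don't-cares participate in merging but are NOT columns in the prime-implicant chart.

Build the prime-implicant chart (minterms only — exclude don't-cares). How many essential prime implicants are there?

Round 0: 00010✓ 00100✓ 00101✓ 00110✓ 01011✓ 01101✓ 10010✓ 11000✓ 11010✓ 11011✓ 11100✓ 11110✓
Round 1: -0010 -1011 0-101 00-10 001-0 0010- 1-010 11-00✓ 11-10✓ 110-0✓ 1101- 111-0✓
Round 2: 11--0
PIs = {-0010, -1011, 0-101, 00-10, 001-0, 0010-, 1-010, 11--0, 1101-}
Coverage chart:
  m2: -0010,00-10
  m4: 001-0,0010-
  m5: 0-101,0010-
  m6: 00-10,001-0
  m11: -1011 ←essential
  m13: 0-101 ←essential
  m18: -0010,1-010
  m24: 11--0 ←essential
  m26: 1-010,11--0,1101-
  m27: -1011,1101-
  m28: 11--0 ←essential
  m30: 11--0 ←essential
Essential: -1011, 0-101, 11--0

3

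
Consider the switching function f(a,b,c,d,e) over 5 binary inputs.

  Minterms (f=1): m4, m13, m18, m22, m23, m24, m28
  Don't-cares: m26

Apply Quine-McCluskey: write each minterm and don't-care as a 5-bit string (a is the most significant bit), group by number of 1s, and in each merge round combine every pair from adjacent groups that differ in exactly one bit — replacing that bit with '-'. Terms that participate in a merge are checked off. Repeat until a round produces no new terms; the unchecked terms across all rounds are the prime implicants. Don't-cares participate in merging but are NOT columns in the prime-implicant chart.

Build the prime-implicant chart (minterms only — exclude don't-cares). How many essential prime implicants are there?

size-2^0 implicants → 00100  01101  10010(✓)  10110(✓)  10111(✓)  11000(✓)  11010(✓)  11100(✓)
size-2^1 implicants → 1-010  10-10  1011-  11-00  110-0
Unchecked terms (primes): 00100, 01101, 1-010, 10-10, 1011-, 11-00, 110-0
Minterm coverage:
  m4 ⊆ 00100 [E]
  m13 ⊆ 01101 [E]
  m18 ⊆ 1-010,10-10
  m22 ⊆ 10-10,1011-
  m23 ⊆ 1011- [E]
  m24 ⊆ 11-00,110-0
  m28 ⊆ 11-00 [E]
E = {00100, 01101, 1011-, 11-00}

4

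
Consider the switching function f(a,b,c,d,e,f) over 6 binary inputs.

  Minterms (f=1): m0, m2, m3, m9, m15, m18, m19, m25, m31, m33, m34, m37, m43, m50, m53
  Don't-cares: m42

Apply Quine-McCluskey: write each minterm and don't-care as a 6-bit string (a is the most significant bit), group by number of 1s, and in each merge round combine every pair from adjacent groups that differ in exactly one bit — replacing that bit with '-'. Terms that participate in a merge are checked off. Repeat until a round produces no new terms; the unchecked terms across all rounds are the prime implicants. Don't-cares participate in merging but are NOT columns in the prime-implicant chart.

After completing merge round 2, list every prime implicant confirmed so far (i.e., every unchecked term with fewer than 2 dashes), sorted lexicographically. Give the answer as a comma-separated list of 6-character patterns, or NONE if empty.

0-1001, 0-1111, 0000-0, 1-0101, 10-010, 100-01, 10101-

[col 0] 000000*, 000010*, 000011*, 001001*, 001111*, 010010*, 010011*, 011001*, 011111*, 100001*, 100010*, 100101*, 101010*, 101011*, 110010*, 110101*
[col 1] -00010*, -10010*, 0-0010*, 0-0011*, 0-1001, 0-1111, 0000-0, 00001-*, 01001-*, 1-0010*, 1-0101, 10-010, 100-01, 10101-
[col 2] --0010, 0-001-
Prime implicants: --0010, 0-001-, 0-1001, 0-1111, 0000-0, 1-0101, 10-010, 100-01, 10101-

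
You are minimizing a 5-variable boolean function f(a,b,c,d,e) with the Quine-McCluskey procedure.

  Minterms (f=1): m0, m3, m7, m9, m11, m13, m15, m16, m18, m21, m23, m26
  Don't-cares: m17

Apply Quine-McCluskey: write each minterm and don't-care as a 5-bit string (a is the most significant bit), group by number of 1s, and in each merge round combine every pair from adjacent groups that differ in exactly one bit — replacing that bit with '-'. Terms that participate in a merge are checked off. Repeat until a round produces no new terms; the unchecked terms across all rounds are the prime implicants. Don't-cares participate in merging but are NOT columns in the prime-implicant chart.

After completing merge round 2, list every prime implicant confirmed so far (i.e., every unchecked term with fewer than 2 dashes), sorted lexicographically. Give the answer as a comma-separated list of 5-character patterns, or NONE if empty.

-0000, -0111, 1-010, 10-01, 100-0, 1000-, 101-1

[col 0] 00000*, 00011*, 00111*, 01001*, 01011*, 01101*, 01111*, 10000*, 10001*, 10010*, 10101*, 10111*, 11010*
[col 1] -0000, -0111, 0-011*, 0-111*, 00-11*, 01-01*, 01-11*, 010-1*, 011-1*, 1-010, 10-01, 100-0, 1000-, 101-1
[col 2] 0--11, 01--1
Prime implicants: -0000, -0111, 0--11, 01--1, 1-010, 10-01, 100-0, 1000-, 101-1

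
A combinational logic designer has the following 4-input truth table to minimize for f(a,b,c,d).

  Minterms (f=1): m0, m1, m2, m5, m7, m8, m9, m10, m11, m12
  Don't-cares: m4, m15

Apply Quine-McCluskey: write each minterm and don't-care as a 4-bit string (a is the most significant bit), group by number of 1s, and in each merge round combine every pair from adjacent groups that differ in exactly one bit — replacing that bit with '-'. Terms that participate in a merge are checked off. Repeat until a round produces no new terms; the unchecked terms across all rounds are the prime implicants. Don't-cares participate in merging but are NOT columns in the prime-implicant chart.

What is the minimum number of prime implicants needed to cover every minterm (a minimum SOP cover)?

Round 0: 0000✓ 0001✓ 0010✓ 0100✓ 0101✓ 0111✓ 1000✓ 1001✓ 1010✓ 1011✓ 1100✓ 1111✓
Round 1: -000✓ -001✓ -010✓ -100✓ -111 0-00✓ 0-01✓ 00-0✓ 000-✓ 01-1 010-✓ 1-00✓ 1-11 10-0✓ 10-1✓ 100-✓ 101-✓
Round 2: --00 -0-0 -00- 0-0- 10--
PIs = {--00, -0-0, -00-, -111, 0-0-, 01-1, 1-11, 10--}
Coverage chart:
  m0: --00,-0-0,-00-,0-0-
  m1: -00-,0-0-
  m2: -0-0 ←essential
  m5: 0-0-,01-1
  m7: -111,01-1
  m8: --00,-0-0,-00-,10--
  m9: -00-,10--
  m10: -0-0,10--
  m11: 1-11,10--
  m12: --00 ←essential
Essential: --00, -0-0
Petrick residual → -00-, 01-1, 1-11
Min cover (5 terms): c'd' + b'd' + b'c' + a'bd + acd

5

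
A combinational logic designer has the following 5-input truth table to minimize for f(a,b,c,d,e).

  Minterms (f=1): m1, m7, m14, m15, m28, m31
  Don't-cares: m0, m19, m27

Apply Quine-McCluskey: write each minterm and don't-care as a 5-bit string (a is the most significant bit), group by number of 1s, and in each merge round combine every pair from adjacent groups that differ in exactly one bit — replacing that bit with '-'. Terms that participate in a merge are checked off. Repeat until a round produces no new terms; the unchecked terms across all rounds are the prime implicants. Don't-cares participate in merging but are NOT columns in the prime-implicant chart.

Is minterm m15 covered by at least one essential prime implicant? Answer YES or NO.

Round 0: 00000✓ 00001✓ 00111✓ 01110✓ 01111✓ 10011✓ 11011✓ 11100 11111✓
Round 1: -1111 0-111 0000- 0111- 1-011 11-11
PIs = {-1111, 0-111, 0000-, 0111-, 1-011, 11-11, 11100}
Coverage chart:
  m1: 0000- ←essential
  m7: 0-111 ←essential
  m14: 0111- ←essential
  m15: -1111,0-111,0111-
  m28: 11100 ←essential
  m31: -1111,11-11
Essential: 0-111, 0000-, 0111-, 11100

YES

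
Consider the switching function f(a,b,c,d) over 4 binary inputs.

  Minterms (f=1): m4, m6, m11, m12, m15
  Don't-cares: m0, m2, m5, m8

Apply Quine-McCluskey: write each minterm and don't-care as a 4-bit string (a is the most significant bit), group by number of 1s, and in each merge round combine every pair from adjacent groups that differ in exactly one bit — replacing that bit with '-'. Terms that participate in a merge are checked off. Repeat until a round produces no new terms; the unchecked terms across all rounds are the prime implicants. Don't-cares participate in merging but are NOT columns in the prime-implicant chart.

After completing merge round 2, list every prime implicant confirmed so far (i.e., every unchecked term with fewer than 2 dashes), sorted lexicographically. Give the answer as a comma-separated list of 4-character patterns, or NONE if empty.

Round 0: 0000✓ 0010✓ 0100✓ 0101✓ 0110✓ 1000✓ 1011✓ 1100✓ 1111✓
Round 1: -000✓ -100✓ 0-00✓ 0-10✓ 00-0✓ 01-0✓ 010- 1-00✓ 1-11
Round 2: --00 0--0
PIs = {--00, 0--0, 010-, 1-11}

010-, 1-11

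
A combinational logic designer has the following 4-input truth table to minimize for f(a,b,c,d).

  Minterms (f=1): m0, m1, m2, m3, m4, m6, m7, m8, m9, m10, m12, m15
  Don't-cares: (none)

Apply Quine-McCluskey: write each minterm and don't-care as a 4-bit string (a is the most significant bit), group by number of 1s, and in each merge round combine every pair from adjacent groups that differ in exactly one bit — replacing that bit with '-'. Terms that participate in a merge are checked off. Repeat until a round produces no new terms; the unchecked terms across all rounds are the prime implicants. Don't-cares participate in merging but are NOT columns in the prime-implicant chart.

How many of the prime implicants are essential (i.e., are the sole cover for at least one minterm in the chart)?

Round 0: 0000✓ 0001✓ 0010✓ 0011✓ 0100✓ 0110✓ 0111✓ 1000✓ 1001✓ 1010✓ 1100✓ 1111✓
Round 1: -000✓ -001✓ -010✓ -100✓ -111 0-00✓ 0-10✓ 0-11✓ 00-0✓ 00-1✓ 000-✓ 001-✓ 01-0✓ 011-✓ 1-00✓ 10-0✓ 100-✓
Round 2: --00 -0-0 -00- 0--0 0-1- 00--
PIs = {--00, -0-0, -00-, -111, 0--0, 0-1-, 00--}
Coverage chart:
  m0: --00,-0-0,-00-,0--0,00--
  m1: -00-,00--
  m2: -0-0,0--0,0-1-,00--
  m3: 0-1-,00--
  m4: --00,0--0
  m6: 0--0,0-1-
  m7: -111,0-1-
  m8: --00,-0-0,-00-
  m9: -00- ←essential
  m10: -0-0 ←essential
  m12: --00 ←essential
  m15: -111 ←essential
Essential: --00, -0-0, -00-, -111

4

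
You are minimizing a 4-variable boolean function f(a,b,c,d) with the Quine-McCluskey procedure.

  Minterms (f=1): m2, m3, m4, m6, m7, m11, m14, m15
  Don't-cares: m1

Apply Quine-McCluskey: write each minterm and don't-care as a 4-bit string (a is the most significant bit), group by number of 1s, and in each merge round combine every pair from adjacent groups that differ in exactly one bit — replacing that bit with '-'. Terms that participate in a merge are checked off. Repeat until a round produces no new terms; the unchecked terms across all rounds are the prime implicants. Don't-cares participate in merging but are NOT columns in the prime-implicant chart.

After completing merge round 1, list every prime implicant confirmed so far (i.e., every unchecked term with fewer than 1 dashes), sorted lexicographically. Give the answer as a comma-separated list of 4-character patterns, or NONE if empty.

NONE

Round 0: 0001✓ 0010✓ 0011✓ 0100✓ 0110✓ 0111✓ 1011✓ 1110✓ 1111✓
Round 1: -011✓ -110✓ -111✓ 0-10✓ 0-11✓ 00-1 001-✓ 01-0 011-✓ 1-11✓ 111-✓
Round 2: --11 -11- 0-1-
PIs = {--11, -11-, 0-1-, 00-1, 01-0}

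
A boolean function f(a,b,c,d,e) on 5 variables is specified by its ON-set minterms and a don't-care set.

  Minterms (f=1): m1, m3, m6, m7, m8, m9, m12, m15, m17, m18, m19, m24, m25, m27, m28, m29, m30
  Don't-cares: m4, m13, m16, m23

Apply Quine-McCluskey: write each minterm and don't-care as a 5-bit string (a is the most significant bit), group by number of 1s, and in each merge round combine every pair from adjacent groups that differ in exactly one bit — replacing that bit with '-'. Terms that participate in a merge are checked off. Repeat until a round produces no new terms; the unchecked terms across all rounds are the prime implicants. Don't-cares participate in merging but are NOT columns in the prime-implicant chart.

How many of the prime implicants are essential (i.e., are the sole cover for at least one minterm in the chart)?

4

[col 0] 00001*, 00011*, 00100*, 00110*, 00111*, 01000*, 01001*, 01100*, 01101*, 01111*, 10000*, 10001*, 10010*, 10011*, 10111*, 11000*, 11001*, 11011*, 11100*, 11101*, 11110*
[col 1] -0001*, -0011*, -0111*, -1000*, -1001*, -1100*, -1101*, 0-001*, 0-100, 0-111, 00-11*, 000-1*, 001-0, 0011-, 01-00*, 01-01*, 0100-*, 011-1, 0110-*, 1-000*, 1-001*, 1-011*, 10-11*, 100-0*, 100-1*, 1000-*, 1001-*, 11-00*, 11-01*, 110-1*, 1100-*, 111-0, 1110-*
[col 2] --001, -0-11, -00-1, -1-00*, -1-01*, -100-*, -110-*, 01-0-*, 1-0-1, 1-00-, 100--, 11-0-*
[col 3] -1-0-
Prime implicants: --001, -0-11, -00-1, -1-0-, 0-100, 0-111, 001-0, 0011-, 011-1, 1-0-1, 1-00-, 100--, 111-0
PI chart (minterm → PIs covering it):
  1 | --001,-00-1
  3 | -0-11,-00-1
  6 | 001-0,0011-
  7 | -0-11,0-111,0011-
  8 | -1-0-  (sole → essential)
  9 | --001,-1-0-
  12 | -1-0-,0-100
  15 | 0-111,011-1
  17 | --001,-00-1,1-0-1,1-00-,100--
  18 | 100--  (sole → essential)
  19 | -0-11,-00-1,1-0-1,100--
  24 | -1-0-,1-00-
  25 | --001,-1-0-,1-0-1,1-00-
  27 | 1-0-1  (sole → essential)
  28 | -1-0-,111-0
  29 | -1-0-  (sole → essential)
  30 | 111-0  (sole → essential)
Essential prime implicants: -1-0-, 1-0-1, 100--, 111-0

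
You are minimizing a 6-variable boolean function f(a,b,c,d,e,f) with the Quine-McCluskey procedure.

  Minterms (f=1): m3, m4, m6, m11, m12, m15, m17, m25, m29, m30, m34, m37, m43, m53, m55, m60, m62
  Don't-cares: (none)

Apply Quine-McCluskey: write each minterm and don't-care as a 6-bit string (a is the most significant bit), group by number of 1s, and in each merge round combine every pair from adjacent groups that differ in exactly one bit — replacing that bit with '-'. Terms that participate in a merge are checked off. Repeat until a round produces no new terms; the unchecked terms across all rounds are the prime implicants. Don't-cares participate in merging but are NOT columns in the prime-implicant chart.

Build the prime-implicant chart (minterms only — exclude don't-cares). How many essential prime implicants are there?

size-2^0 implicants → 000011(✓)  000100(✓)  000110(✓)  001011(✓)  001100(✓)  001111(✓)  010001(✓)  011001(✓)  011101(✓)  011110(✓)  100010  100101(✓)  101011(✓)  110101(✓)  110111(✓)  111100(✓)  111110(✓)
size-2^1 implicants → -01011  -11110  00-011  00-100  0001-0  001-11  01-001  011-01  1-0101  1101-1  1111-0
Unchecked terms (primes): -01011, -11110, 00-011, 00-100, 0001-0, 001-11, 01-001, 011-01, 1-0101, 100010, 1101-1, 1111-0
Minterm coverage:
  m3 ⊆ 00-011 [E]
  m4 ⊆ 00-100,0001-0
  m6 ⊆ 0001-0 [E]
  m11 ⊆ -01011,00-011,001-11
  m12 ⊆ 00-100 [E]
  m15 ⊆ 001-11 [E]
  m17 ⊆ 01-001 [E]
  m25 ⊆ 01-001,011-01
  m29 ⊆ 011-01 [E]
  m30 ⊆ -11110 [E]
  m34 ⊆ 100010 [E]
  m37 ⊆ 1-0101 [E]
  m43 ⊆ -01011 [E]
  m53 ⊆ 1-0101,1101-1
  m55 ⊆ 1101-1 [E]
  m60 ⊆ 1111-0 [E]
  m62 ⊆ -11110,1111-0
E = {-01011, -11110, 00-011, 00-100, 0001-0, 001-11, 01-001, 011-01, 1-0101, 100010, 1101-1, 1111-0}

12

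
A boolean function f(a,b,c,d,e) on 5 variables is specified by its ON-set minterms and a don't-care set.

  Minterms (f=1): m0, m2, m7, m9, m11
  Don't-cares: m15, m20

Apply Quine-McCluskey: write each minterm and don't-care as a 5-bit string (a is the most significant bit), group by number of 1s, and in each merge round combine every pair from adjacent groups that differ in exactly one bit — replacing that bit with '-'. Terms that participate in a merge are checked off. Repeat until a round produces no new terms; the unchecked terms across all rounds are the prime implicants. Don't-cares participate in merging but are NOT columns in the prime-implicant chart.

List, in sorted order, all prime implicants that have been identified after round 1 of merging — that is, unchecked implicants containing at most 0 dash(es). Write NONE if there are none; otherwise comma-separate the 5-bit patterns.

[col 0] 00000*, 00010*, 00111*, 01001*, 01011*, 01111*, 10100
[col 1] 0-111, 000-0, 01-11, 010-1
Prime implicants: 0-111, 000-0, 01-11, 010-1, 10100

10100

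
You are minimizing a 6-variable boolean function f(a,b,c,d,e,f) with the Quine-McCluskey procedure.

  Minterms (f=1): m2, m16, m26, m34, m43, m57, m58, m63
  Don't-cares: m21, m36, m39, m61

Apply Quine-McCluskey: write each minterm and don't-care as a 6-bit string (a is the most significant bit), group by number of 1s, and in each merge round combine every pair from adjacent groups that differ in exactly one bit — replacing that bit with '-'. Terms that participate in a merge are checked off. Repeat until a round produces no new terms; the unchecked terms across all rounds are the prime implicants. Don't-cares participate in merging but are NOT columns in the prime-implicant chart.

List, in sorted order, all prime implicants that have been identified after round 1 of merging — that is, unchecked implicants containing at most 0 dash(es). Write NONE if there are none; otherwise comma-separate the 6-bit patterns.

010000, 010101, 100100, 100111, 101011

size-2^0 implicants → 000010(✓)  010000  010101  011010(✓)  100010(✓)  100100  100111  101011  111001(✓)  111010(✓)  111101(✓)  111111(✓)
size-2^1 implicants → -00010  -11010  111-01  1111-1
Unchecked terms (primes): -00010, -11010, 010000, 010101, 100100, 100111, 101011, 111-01, 1111-1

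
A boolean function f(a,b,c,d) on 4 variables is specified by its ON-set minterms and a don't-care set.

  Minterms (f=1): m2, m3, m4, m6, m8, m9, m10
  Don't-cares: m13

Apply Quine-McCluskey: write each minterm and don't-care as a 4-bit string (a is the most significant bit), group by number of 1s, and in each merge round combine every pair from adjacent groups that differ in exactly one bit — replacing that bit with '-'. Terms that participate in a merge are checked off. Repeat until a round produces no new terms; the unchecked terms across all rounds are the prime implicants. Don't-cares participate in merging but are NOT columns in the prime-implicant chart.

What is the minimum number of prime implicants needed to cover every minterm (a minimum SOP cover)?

Round 0: 0010✓ 0011✓ 0100✓ 0110✓ 1000✓ 1001✓ 1010✓ 1101✓
Round 1: -010 0-10 001- 01-0 1-01 10-0 100-
PIs = {-010, 0-10, 001-, 01-0, 1-01, 10-0, 100-}
Coverage chart:
  m2: -010,0-10,001-
  m3: 001- ←essential
  m4: 01-0 ←essential
  m6: 0-10,01-0
  m8: 10-0,100-
  m9: 1-01,100-
  m10: -010,10-0
Essential: 001-, 01-0
Petrick residual → -010, 100-
Min cover (4 terms): b'cd' + a'b'c + a'bd' + ab'c'

4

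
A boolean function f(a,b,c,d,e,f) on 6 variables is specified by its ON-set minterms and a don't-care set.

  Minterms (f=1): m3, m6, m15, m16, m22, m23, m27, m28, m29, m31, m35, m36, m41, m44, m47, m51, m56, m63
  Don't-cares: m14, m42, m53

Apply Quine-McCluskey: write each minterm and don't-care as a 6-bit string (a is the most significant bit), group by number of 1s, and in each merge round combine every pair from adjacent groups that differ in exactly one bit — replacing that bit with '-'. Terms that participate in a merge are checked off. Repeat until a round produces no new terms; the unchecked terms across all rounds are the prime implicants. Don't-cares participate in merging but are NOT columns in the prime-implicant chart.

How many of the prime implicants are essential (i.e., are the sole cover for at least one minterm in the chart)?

9

size-2^0 implicants → 000011(✓)  000110(✓)  001110(✓)  001111(✓)  010000  010110(✓)  010111(✓)  011011(✓)  011100(✓)  011101(✓)  011111(✓)  100011(✓)  100100(✓)  101001  101010  101100(✓)  101111(✓)  110011(✓)  110101  111000  111111(✓)
size-2^1 implicants → -00011  -01111(✓)  -11111(✓)  0-0110  0-1111(✓)  00-110  00111-  01-111  01011-  011-11  0111-1  01110-  1-0011  1-1111(✓)  10-100
size-2^2 implicants → --1111
Unchecked terms (primes): --1111, -00011, 0-0110, 00-110, 00111-, 01-111, 010000, 01011-, 011-11, 0111-1, 01110-, 1-0011, 10-100, 101001, 101010, 110101, 111000
Minterm coverage:
  m3 ⊆ -00011 [E]
  m6 ⊆ 0-0110,00-110
  m15 ⊆ --1111,00111-
  m16 ⊆ 010000 [E]
  m22 ⊆ 0-0110,01011-
  m23 ⊆ 01-111,01011-
  m27 ⊆ 011-11 [E]
  m28 ⊆ 01110- [E]
  m29 ⊆ 0111-1,01110-
  m31 ⊆ --1111,01-111,011-11,0111-1
  m35 ⊆ -00011,1-0011
  m36 ⊆ 10-100 [E]
  m41 ⊆ 101001 [E]
  m44 ⊆ 10-100 [E]
  m47 ⊆ --1111 [E]
  m51 ⊆ 1-0011 [E]
  m56 ⊆ 111000 [E]
  m63 ⊆ --1111 [E]
E = {--1111, -00011, 010000, 011-11, 01110-, 1-0011, 10-100, 101001, 111000}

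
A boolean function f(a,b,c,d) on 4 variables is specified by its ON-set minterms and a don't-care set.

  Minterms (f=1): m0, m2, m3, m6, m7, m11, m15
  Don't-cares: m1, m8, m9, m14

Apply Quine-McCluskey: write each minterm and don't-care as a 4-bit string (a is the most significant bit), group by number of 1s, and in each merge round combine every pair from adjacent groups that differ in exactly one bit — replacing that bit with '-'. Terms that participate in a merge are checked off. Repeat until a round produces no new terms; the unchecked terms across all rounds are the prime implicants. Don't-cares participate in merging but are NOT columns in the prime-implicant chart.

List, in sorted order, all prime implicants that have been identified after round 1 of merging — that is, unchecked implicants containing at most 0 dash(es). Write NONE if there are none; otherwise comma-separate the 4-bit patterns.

[col 0] 0000*, 0001*, 0010*, 0011*, 0110*, 0111*, 1000*, 1001*, 1011*, 1110*, 1111*
[col 1] -000*, -001*, -011*, -110*, -111*, 0-10*, 0-11*, 00-0*, 00-1*, 000-*, 001-*, 011-*, 1-11*, 10-1*, 100-*, 111-*
[col 2] --11, -0-1, -00-, -11-, 0-1-, 00--
Prime implicants: --11, -0-1, -00-, -11-, 0-1-, 00--

NONE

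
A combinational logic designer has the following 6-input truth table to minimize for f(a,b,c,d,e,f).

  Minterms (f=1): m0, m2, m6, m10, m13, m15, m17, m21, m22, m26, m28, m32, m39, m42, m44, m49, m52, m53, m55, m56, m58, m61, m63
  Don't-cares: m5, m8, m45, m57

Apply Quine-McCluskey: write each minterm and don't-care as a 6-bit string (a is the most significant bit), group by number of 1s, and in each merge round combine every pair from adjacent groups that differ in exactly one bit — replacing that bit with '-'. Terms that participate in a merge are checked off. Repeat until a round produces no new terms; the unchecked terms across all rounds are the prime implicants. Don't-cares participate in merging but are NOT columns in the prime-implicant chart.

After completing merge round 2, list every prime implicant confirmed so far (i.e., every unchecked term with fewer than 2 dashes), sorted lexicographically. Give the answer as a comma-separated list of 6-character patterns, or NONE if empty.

[col 0] 000000*, 000010*, 000101*, 000110*, 001000*, 001010*, 001101*, 001111*, 010001*, 010101*, 010110*, 011010*, 011100, 100000*, 100111*, 101010*, 101100*, 101101*, 110001*, 110100*, 110101*, 110111*, 111000*, 111001*, 111010*, 111101*, 111111*
[col 1] -00000, -01010*, -01101, -10001*, -10101*, -11010*, 0-0101, 0-0110, 0-1010*, 00-000*, 00-010*, 00-101, 000-10, 0000-0*, 0010-0*, 0011-1, 010-01*, 1-0111, 1-1010*, 1-1101, 10110-, 11-001*, 11-101*, 11-111*, 110-01*, 1101-1*, 11010-, 111-01*, 1110-0, 11100-, 1111-1*
[col 2] --1010, -10-01, 00-0-0, 11--01, 11-1-1
Prime implicants: --1010, -00000, -01101, -10-01, 0-0101, 0-0110, 00-0-0, 00-101, 000-10, 0011-1, 011100, 1-0111, 1-1101, 10110-, 11--01, 11-1-1, 11010-, 1110-0, 11100-

-00000, -01101, 0-0101, 0-0110, 00-101, 000-10, 0011-1, 011100, 1-0111, 1-1101, 10110-, 11010-, 1110-0, 11100-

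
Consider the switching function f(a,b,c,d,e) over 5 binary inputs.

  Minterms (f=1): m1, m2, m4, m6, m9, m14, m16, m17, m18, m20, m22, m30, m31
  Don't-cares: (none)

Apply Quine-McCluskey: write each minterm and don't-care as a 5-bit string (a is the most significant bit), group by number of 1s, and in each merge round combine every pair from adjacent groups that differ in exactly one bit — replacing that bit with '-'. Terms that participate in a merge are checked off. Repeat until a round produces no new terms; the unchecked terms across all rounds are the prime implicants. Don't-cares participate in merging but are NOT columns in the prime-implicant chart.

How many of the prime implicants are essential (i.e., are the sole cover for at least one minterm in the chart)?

Round 0: 00001✓ 00010✓ 00100✓ 00110✓ 01001✓ 01110✓ 10000✓ 10001✓ 10010✓ 10100✓ 10110✓ 11110✓ 11111✓
Round 1: -0001 -0010✓ -0100✓ -0110✓ -1110✓ 0-001 0-110✓ 00-10✓ 001-0✓ 1-110✓ 10-00✓ 10-10✓ 100-0✓ 1000- 101-0✓ 1111-
Round 2: --110 -0-10 -01-0 10--0
PIs = {--110, -0-10, -0001, -01-0, 0-001, 10--0, 1000-, 1111-}
Coverage chart:
  m1: -0001,0-001
  m2: -0-10 ←essential
  m4: -01-0 ←essential
  m6: --110,-0-10,-01-0
  m9: 0-001 ←essential
  m14: --110 ←essential
  m16: 10--0,1000-
  m17: -0001,1000-
  m18: -0-10,10--0
  m20: -01-0,10--0
  m22: --110,-0-10,-01-0,10--0
  m30: --110,1111-
  m31: 1111- ←essential
Essential: --110, -0-10, -01-0, 0-001, 1111-

5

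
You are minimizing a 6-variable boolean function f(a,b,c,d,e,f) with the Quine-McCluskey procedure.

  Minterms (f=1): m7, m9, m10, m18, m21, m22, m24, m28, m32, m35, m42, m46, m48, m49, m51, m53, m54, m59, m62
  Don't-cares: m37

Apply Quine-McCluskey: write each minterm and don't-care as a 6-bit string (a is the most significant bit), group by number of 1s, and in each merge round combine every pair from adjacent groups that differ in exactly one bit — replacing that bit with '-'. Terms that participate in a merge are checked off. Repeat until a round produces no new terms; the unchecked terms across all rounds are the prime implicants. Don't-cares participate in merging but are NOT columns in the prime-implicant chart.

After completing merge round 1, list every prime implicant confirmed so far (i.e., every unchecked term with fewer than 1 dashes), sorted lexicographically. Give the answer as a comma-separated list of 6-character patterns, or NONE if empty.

size-2^0 implicants → 000111  001001  001010(✓)  010010(✓)  010101(✓)  010110(✓)  011000(✓)  011100(✓)  100000(✓)  100011(✓)  100101(✓)  101010(✓)  101110(✓)  110000(✓)  110001(✓)  110011(✓)  110101(✓)  110110(✓)  111011(✓)  111110(✓)
size-2^1 implicants → -01010  -10101  -10110  010-10  011-00  1-0000  1-0011  1-0101  1-1110  101-10  11-011  11-110  110-01  1100-1  11000-
Unchecked terms (primes): -01010, -10101, -10110, 000111, 001001, 010-10, 011-00, 1-0000, 1-0011, 1-0101, 1-1110, 101-10, 11-011, 11-110, 110-01, 1100-1, 11000-

000111, 001001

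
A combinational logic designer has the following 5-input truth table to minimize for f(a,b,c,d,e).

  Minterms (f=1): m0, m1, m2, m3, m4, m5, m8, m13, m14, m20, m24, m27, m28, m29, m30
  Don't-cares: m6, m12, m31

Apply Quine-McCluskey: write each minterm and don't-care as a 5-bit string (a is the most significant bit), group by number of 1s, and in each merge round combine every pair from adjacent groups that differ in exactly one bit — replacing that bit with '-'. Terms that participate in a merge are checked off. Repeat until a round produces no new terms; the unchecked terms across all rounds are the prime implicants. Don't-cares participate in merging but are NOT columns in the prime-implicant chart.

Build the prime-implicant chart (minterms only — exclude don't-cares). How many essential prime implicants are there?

[col 0] 00000*, 00001*, 00010*, 00011*, 00100*, 00101*, 00110*, 01000*, 01100*, 01101*, 01110*, 10100*, 11000*, 11011*, 11100*, 11101*, 11110*, 11111*
[col 1] -0100*, -1000*, -1100*, -1101*, -1110*, 0-000*, 0-100*, 0-101*, 0-110*, 00-00*, 00-01*, 00-10*, 000-0*, 000-1*, 0000-*, 0001-*, 001-0*, 0010-*, 01-00*, 011-0*, 0110-*, 1-100*, 11-00*, 11-11, 111-0*, 111-1*, 1110-*, 1111-*
[col 2] --100, -1-00, -11-0, -110-, 0--00, 0-1-0, 0-10-, 00--0, 00-0-, 000--, 111--
Prime implicants: --100, -1-00, -11-0, -110-, 0--00, 0-1-0, 0-10-, 00--0, 00-0-, 000--, 11-11, 111--
PI chart (minterm → PIs covering it):
  0 | 0--00,00--0,00-0-,000--
  1 | 00-0-,000--
  2 | 00--0,000--
  3 | 000--  (sole → essential)
  4 | --100,0--00,0-1-0,0-10-,00--0,00-0-
  5 | 0-10-,00-0-
  8 | -1-00,0--00
  13 | -110-,0-10-
  14 | -11-0,0-1-0
  20 | --100  (sole → essential)
  24 | -1-00  (sole → essential)
  27 | 11-11  (sole → essential)
  28 | --100,-1-00,-11-0,-110-,111--
  29 | -110-,111--
  30 | -11-0,111--
Essential prime implicants: --100, -1-00, 000--, 11-11

4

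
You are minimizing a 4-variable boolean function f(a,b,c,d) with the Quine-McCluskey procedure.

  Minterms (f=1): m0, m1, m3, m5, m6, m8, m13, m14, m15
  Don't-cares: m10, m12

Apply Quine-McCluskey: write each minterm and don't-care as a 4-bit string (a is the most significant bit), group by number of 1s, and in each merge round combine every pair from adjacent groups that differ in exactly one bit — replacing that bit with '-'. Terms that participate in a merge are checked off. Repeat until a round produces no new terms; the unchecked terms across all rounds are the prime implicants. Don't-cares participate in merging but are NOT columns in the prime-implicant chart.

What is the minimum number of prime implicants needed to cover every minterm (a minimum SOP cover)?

[col 0] 0000*, 0001*, 0011*, 0101*, 0110*, 1000*, 1010*, 1100*, 1101*, 1110*, 1111*
[col 1] -000, -101, -110, 0-01, 00-1, 000-, 1-00*, 1-10*, 10-0*, 11-0*, 11-1*, 110-*, 111-*
[col 2] 1--0, 11--
Prime implicants: -000, -101, -110, 0-01, 00-1, 000-, 1--0, 11--
PI chart (minterm → PIs covering it):
  0 | -000,000-
  1 | 0-01,00-1,000-
  3 | 00-1  (sole → essential)
  5 | -101,0-01
  6 | -110  (sole → essential)
  8 | -000,1--0
  13 | -101,11--
  14 | -110,1--0,11--
  15 | 11--  (sole → essential)
Essential prime implicants: -110, 00-1, 11--
Petrick residual → -000, -101
Minimum SOP uses 5 PIs: b'c'd' + bc'd + bcd' + a'b'd + ab

5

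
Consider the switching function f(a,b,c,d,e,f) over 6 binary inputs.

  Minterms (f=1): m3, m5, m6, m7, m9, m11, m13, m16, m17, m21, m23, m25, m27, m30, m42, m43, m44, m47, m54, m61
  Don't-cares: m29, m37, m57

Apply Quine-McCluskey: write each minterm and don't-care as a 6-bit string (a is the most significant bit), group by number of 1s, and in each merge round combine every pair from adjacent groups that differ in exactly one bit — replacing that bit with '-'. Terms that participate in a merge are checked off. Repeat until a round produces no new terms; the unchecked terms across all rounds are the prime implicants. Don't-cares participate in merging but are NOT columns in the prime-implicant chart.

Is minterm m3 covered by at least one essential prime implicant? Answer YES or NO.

size-2^0 implicants → 000011(✓)  000101(✓)  000110(✓)  000111(✓)  001001(✓)  001011(✓)  001101(✓)  010000(✓)  010001(✓)  010101(✓)  010111(✓)  011001(✓)  011011(✓)  011101(✓)  011110  100101(✓)  101010(✓)  101011(✓)  101100  101111(✓)  110110  111001(✓)  111101(✓)
size-2^1 implicants → -00101  -01011  -11001(✓)  -11101(✓)  0-0101(✓)  0-0111(✓)  0-1001(✓)  0-1011(✓)  0-1101(✓)  00-011  00-101(✓)  000-11  0001-1(✓)  00011-  001-01(✓)  0010-1(✓)  01-001(✓)  01-101(✓)  010-01(✓)  01000-  0101-1(✓)  011-01(✓)  0110-1(✓)  101-11  10101-  111-01(✓)
size-2^2 implicants → -11-01  0--101  0-01-1  0-1-01  0-10-1  01--01
Unchecked terms (primes): -00101, -01011, -11-01, 0--101, 0-01-1, 0-1-01, 0-10-1, 00-011, 000-11, 00011-, 01--01, 01000-, 011110, 101-11, 10101-, 101100, 110110
Minterm coverage:
  m3 ⊆ 00-011,000-11
  m5 ⊆ -00101,0--101,0-01-1
  m6 ⊆ 00011- [E]
  m7 ⊆ 0-01-1,000-11,00011-
  m9 ⊆ 0-1-01,0-10-1
  m11 ⊆ -01011,0-10-1,00-011
  m13 ⊆ 0--101,0-1-01
  m16 ⊆ 01000- [E]
  m17 ⊆ 01--01,01000-
  m21 ⊆ 0--101,0-01-1,01--01
  m23 ⊆ 0-01-1 [E]
  m25 ⊆ -11-01,0-1-01,0-10-1,01--01
  m27 ⊆ 0-10-1 [E]
  m30 ⊆ 011110 [E]
  m42 ⊆ 10101- [E]
  m43 ⊆ -01011,101-11,10101-
  m44 ⊆ 101100 [E]
  m47 ⊆ 101-11 [E]
  m54 ⊆ 110110 [E]
  m61 ⊆ -11-01 [E]
E = {-11-01, 0-01-1, 0-10-1, 00011-, 01000-, 011110, 101-11, 10101-, 101100, 110110}

NO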